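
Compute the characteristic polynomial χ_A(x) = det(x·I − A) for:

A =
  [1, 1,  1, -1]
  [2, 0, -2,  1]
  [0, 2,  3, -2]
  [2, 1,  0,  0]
x^4 - 4*x^3 + 6*x^2 - 4*x + 1

Expanding det(x·I − A) (e.g. by cofactor expansion or by noting that A is similar to its Jordan form J, which has the same characteristic polynomial as A) gives
  χ_A(x) = x^4 - 4*x^3 + 6*x^2 - 4*x + 1
which factors as (x - 1)^4. The eigenvalues (with algebraic multiplicities) are λ = 1 with multiplicity 4.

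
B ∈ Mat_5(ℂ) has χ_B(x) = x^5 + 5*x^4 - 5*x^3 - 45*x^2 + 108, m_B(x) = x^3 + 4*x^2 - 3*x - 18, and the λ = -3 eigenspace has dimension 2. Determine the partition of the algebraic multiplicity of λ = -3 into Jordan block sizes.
Block sizes for λ = -3: [2, 1]

Step 1 — from the characteristic polynomial, algebraic multiplicity of λ = -3 is 3. From dim ker(B − (-3)·I) = 2, there are exactly 2 Jordan blocks for λ = -3.
Step 2 — from the minimal polynomial, the factor (x + 3)^2 tells us the largest block for λ = -3 has size 2.
Step 3 — with total size 3, 2 blocks, and largest block 2, the block sizes (in nonincreasing order) are [2, 1].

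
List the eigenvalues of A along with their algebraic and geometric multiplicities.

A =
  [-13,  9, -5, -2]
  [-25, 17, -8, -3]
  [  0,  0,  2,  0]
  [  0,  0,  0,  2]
λ = 2: alg = 4, geom = 2

Step 1 — factor the characteristic polynomial to read off the algebraic multiplicities:
  χ_A(x) = (x - 2)^4

Step 2 — compute geometric multiplicities via the rank-nullity identity g(λ) = n − rank(A − λI):
  rank(A − (2)·I) = 2, so dim ker(A − (2)·I) = n − 2 = 2

Summary:
  λ = 2: algebraic multiplicity = 4, geometric multiplicity = 2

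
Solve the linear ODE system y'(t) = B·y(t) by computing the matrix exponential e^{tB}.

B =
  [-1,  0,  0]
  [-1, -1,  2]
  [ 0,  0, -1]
e^{tB} =
  [exp(-t), 0, 0]
  [-t*exp(-t), exp(-t), 2*t*exp(-t)]
  [0, 0, exp(-t)]

Strategy: write B = P · J · P⁻¹ where J is a Jordan canonical form, so e^{tB} = P · e^{tJ} · P⁻¹, and e^{tJ} can be computed block-by-block.

B has Jordan form
J =
  [-1,  1,  0]
  [ 0, -1,  0]
  [ 0,  0, -1]
(up to reordering of blocks).

Per-block formulas:
  For a 1×1 block at λ = -1: exp(t · [-1]) = [e^(-1t)].
  For a 2×2 Jordan block J_2(-1): exp(t · J_2(-1)) = e^(-1t)·(I + t·N), where N is the 2×2 nilpotent shift.

After assembling e^{tJ} and conjugating by P, we get:

e^{tB} =
  [exp(-t), 0, 0]
  [-t*exp(-t), exp(-t), 2*t*exp(-t)]
  [0, 0, exp(-t)]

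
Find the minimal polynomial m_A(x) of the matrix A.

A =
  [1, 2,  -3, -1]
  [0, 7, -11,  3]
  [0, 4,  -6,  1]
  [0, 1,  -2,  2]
x^3 - 3*x^2 + 3*x - 1

The characteristic polynomial is χ_A(x) = (x - 1)^4, so the eigenvalues are known. The minimal polynomial is
  m_A(x) = Π_λ (x − λ)^{k_λ}
where k_λ is the size of the *largest* Jordan block for λ (equivalently, the smallest k with (A − λI)^k v = 0 for every generalised eigenvector v of λ).

  λ = 1: largest Jordan block has size 3, contributing (x − 1)^3

So m_A(x) = (x - 1)^3 = x^3 - 3*x^2 + 3*x - 1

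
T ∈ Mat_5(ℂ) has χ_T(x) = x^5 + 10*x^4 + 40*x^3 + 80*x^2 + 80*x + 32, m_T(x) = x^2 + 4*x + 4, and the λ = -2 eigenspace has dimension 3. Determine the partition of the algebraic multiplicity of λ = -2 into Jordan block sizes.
Block sizes for λ = -2: [2, 2, 1]

Step 1 — from the characteristic polynomial, algebraic multiplicity of λ = -2 is 5. From dim ker(T − (-2)·I) = 3, there are exactly 3 Jordan blocks for λ = -2.
Step 2 — from the minimal polynomial, the factor (x + 2)^2 tells us the largest block for λ = -2 has size 2.
Step 3 — with total size 5, 3 blocks, and largest block 2, the block sizes (in nonincreasing order) are [2, 2, 1].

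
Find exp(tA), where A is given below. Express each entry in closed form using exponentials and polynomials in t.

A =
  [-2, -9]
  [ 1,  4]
e^{tA} =
  [-3*t*exp(t) + exp(t), -9*t*exp(t)]
  [t*exp(t), 3*t*exp(t) + exp(t)]

Strategy: write A = P · J · P⁻¹ where J is a Jordan canonical form, so e^{tA} = P · e^{tJ} · P⁻¹, and e^{tJ} can be computed block-by-block.

A has Jordan form
J =
  [1, 1]
  [0, 1]
(up to reordering of blocks).

Per-block formulas:
  For a 2×2 Jordan block J_2(1): exp(t · J_2(1)) = e^(1t)·(I + t·N), where N is the 2×2 nilpotent shift.

After assembling e^{tJ} and conjugating by P, we get:

e^{tA} =
  [-3*t*exp(t) + exp(t), -9*t*exp(t)]
  [t*exp(t), 3*t*exp(t) + exp(t)]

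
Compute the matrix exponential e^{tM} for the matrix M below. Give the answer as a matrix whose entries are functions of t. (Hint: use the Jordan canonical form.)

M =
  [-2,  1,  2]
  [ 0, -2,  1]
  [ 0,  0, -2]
e^{tM} =
  [exp(-2*t), t*exp(-2*t), t^2*exp(-2*t)/2 + 2*t*exp(-2*t)]
  [0, exp(-2*t), t*exp(-2*t)]
  [0, 0, exp(-2*t)]

Strategy: write M = P · J · P⁻¹ where J is a Jordan canonical form, so e^{tM} = P · e^{tJ} · P⁻¹, and e^{tJ} can be computed block-by-block.

M has Jordan form
J =
  [-2,  1,  0]
  [ 0, -2,  1]
  [ 0,  0, -2]
(up to reordering of blocks).

Per-block formulas:
  For a 3×3 Jordan block J_3(-2): exp(t · J_3(-2)) = e^(-2t)·(I + t·N + (t^2/2)·N^2), where N is the 3×3 nilpotent shift.

After assembling e^{tJ} and conjugating by P, we get:

e^{tM} =
  [exp(-2*t), t*exp(-2*t), t^2*exp(-2*t)/2 + 2*t*exp(-2*t)]
  [0, exp(-2*t), t*exp(-2*t)]
  [0, 0, exp(-2*t)]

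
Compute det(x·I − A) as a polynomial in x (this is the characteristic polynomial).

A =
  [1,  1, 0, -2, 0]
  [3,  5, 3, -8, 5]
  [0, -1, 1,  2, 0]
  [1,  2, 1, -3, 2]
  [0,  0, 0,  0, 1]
x^5 - 5*x^4 + 10*x^3 - 10*x^2 + 5*x - 1

Expanding det(x·I − A) (e.g. by cofactor expansion or by noting that A is similar to its Jordan form J, which has the same characteristic polynomial as A) gives
  χ_A(x) = x^5 - 5*x^4 + 10*x^3 - 10*x^2 + 5*x - 1
which factors as (x - 1)^5. The eigenvalues (with algebraic multiplicities) are λ = 1 with multiplicity 5.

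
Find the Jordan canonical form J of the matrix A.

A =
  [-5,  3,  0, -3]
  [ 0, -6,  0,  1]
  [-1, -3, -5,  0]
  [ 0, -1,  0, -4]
J_2(-5) ⊕ J_2(-5)

The characteristic polynomial is
  det(x·I − A) = x^4 + 20*x^3 + 150*x^2 + 500*x + 625 = (x + 5)^4

Eigenvalues and multiplicities (the geometric multiplicity of λ is n − rank(A − λI), which equals the number of Jordan blocks for λ):
  λ = -5: algebraic multiplicity = 4, geometric multiplicity = 2

Determining the block sizes for each eigenvalue:
  λ = -5: with am = 4 and gm = 2, the partition is not yet determined (e.g. several partitions of 4 into 2 parts exist). Let N = A − (-5)·I. Computing rank(N^1) = 2, rank(N^2) = 0; the number of blocks of size ≥ j is rank(N^{j−1}) − rank(N^j), giving [2, 2]. So we have 2 block(s) of size 2 → block sizes [2, 2]

Assembling the blocks gives a Jordan form
J =
  [-5,  1,  0,  0]
  [ 0, -5,  0,  0]
  [ 0,  0, -5,  1]
  [ 0,  0,  0, -5]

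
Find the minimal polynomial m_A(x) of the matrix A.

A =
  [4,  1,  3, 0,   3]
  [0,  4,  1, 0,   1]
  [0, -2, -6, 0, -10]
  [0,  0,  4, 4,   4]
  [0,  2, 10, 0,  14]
x^3 - 12*x^2 + 48*x - 64

The characteristic polynomial is χ_A(x) = (x - 4)^5, so the eigenvalues are known. The minimal polynomial is
  m_A(x) = Π_λ (x − λ)^{k_λ}
where k_λ is the size of the *largest* Jordan block for λ (equivalently, the smallest k with (A − λI)^k v = 0 for every generalised eigenvector v of λ).

  λ = 4: largest Jordan block has size 3, contributing (x − 4)^3

So m_A(x) = (x - 4)^3 = x^3 - 12*x^2 + 48*x - 64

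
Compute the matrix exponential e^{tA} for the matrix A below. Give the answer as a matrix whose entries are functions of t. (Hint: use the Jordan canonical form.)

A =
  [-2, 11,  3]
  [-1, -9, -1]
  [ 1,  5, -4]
e^{tA} =
  [t^2*exp(-5*t)/2 + 3*t*exp(-5*t) + exp(-5*t), 2*t^2*exp(-5*t) + 11*t*exp(-5*t), t^2*exp(-5*t)/2 + 3*t*exp(-5*t)]
  [-t*exp(-5*t), -4*t*exp(-5*t) + exp(-5*t), -t*exp(-5*t)]
  [-t^2*exp(-5*t)/2 + t*exp(-5*t), -2*t^2*exp(-5*t) + 5*t*exp(-5*t), -t^2*exp(-5*t)/2 + t*exp(-5*t) + exp(-5*t)]

Strategy: write A = P · J · P⁻¹ where J is a Jordan canonical form, so e^{tA} = P · e^{tJ} · P⁻¹, and e^{tJ} can be computed block-by-block.

A has Jordan form
J =
  [-5,  1,  0]
  [ 0, -5,  1]
  [ 0,  0, -5]
(up to reordering of blocks).

Per-block formulas:
  For a 3×3 Jordan block J_3(-5): exp(t · J_3(-5)) = e^(-5t)·(I + t·N + (t^2/2)·N^2), where N is the 3×3 nilpotent shift.

After assembling e^{tJ} and conjugating by P, we get:

e^{tA} =
  [t^2*exp(-5*t)/2 + 3*t*exp(-5*t) + exp(-5*t), 2*t^2*exp(-5*t) + 11*t*exp(-5*t), t^2*exp(-5*t)/2 + 3*t*exp(-5*t)]
  [-t*exp(-5*t), -4*t*exp(-5*t) + exp(-5*t), -t*exp(-5*t)]
  [-t^2*exp(-5*t)/2 + t*exp(-5*t), -2*t^2*exp(-5*t) + 5*t*exp(-5*t), -t^2*exp(-5*t)/2 + t*exp(-5*t) + exp(-5*t)]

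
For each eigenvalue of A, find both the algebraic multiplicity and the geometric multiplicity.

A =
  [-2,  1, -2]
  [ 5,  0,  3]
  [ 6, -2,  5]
λ = 1: alg = 3, geom = 1

Step 1 — factor the characteristic polynomial to read off the algebraic multiplicities:
  χ_A(x) = (x - 1)^3

Step 2 — compute geometric multiplicities via the rank-nullity identity g(λ) = n − rank(A − λI):
  rank(A − (1)·I) = 2, so dim ker(A − (1)·I) = n − 2 = 1

Summary:
  λ = 1: algebraic multiplicity = 3, geometric multiplicity = 1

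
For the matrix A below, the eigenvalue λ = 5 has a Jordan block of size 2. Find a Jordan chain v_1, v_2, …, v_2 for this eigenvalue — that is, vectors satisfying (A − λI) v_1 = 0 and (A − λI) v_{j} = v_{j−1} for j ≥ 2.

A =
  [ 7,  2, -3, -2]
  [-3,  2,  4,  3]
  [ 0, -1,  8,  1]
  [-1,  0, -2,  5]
A Jordan chain for λ = 5 of length 2:
v_1 = (0, 1, 0, 1)ᵀ
v_2 = (3, -6, -2, 0)ᵀ

Let N = A − (5)·I. We want v_2 with N^2 v_2 = 0 but N^1 v_2 ≠ 0; then v_{j-1} := N · v_j for j = 2, …, 2.

Pick v_2 = (3, -6, -2, 0)ᵀ.
Then v_1 = N · v_2 = (0, 1, 0, 1)ᵀ.

Sanity check: (A − (5)·I) v_1 = (0, 0, 0, 0)ᵀ = 0. ✓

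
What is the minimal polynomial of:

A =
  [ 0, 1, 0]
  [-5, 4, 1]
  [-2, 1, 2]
x^3 - 6*x^2 + 12*x - 8

The characteristic polynomial is χ_A(x) = (x - 2)^3, so the eigenvalues are known. The minimal polynomial is
  m_A(x) = Π_λ (x − λ)^{k_λ}
where k_λ is the size of the *largest* Jordan block for λ (equivalently, the smallest k with (A − λI)^k v = 0 for every generalised eigenvector v of λ).

  λ = 2: largest Jordan block has size 3, contributing (x − 2)^3

So m_A(x) = (x - 2)^3 = x^3 - 6*x^2 + 12*x - 8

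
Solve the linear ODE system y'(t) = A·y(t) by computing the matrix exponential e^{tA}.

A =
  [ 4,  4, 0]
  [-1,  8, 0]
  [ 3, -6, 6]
e^{tA} =
  [-2*t*exp(6*t) + exp(6*t), 4*t*exp(6*t), 0]
  [-t*exp(6*t), 2*t*exp(6*t) + exp(6*t), 0]
  [3*t*exp(6*t), -6*t*exp(6*t), exp(6*t)]

Strategy: write A = P · J · P⁻¹ where J is a Jordan canonical form, so e^{tA} = P · e^{tJ} · P⁻¹, and e^{tJ} can be computed block-by-block.

A has Jordan form
J =
  [6, 1, 0]
  [0, 6, 0]
  [0, 0, 6]
(up to reordering of blocks).

Per-block formulas:
  For a 1×1 block at λ = 6: exp(t · [6]) = [e^(6t)].
  For a 2×2 Jordan block J_2(6): exp(t · J_2(6)) = e^(6t)·(I + t·N), where N is the 2×2 nilpotent shift.

After assembling e^{tJ} and conjugating by P, we get:

e^{tA} =
  [-2*t*exp(6*t) + exp(6*t), 4*t*exp(6*t), 0]
  [-t*exp(6*t), 2*t*exp(6*t) + exp(6*t), 0]
  [3*t*exp(6*t), -6*t*exp(6*t), exp(6*t)]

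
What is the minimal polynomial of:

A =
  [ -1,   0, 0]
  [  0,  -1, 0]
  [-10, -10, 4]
x^2 - 3*x - 4

The characteristic polynomial is χ_A(x) = (x - 4)*(x + 1)^2, so the eigenvalues are known. The minimal polynomial is
  m_A(x) = Π_λ (x − λ)^{k_λ}
where k_λ is the size of the *largest* Jordan block for λ (equivalently, the smallest k with (A − λI)^k v = 0 for every generalised eigenvector v of λ).

  λ = -1: largest Jordan block has size 1, contributing (x + 1)
  λ = 4: largest Jordan block has size 1, contributing (x − 4)

So m_A(x) = (x - 4)*(x + 1) = x^2 - 3*x - 4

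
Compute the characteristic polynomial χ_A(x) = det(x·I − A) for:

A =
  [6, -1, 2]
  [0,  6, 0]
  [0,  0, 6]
x^3 - 18*x^2 + 108*x - 216

Expanding det(x·I − A) (e.g. by cofactor expansion or by noting that A is similar to its Jordan form J, which has the same characteristic polynomial as A) gives
  χ_A(x) = x^3 - 18*x^2 + 108*x - 216
which factors as (x - 6)^3. The eigenvalues (with algebraic multiplicities) are λ = 6 with multiplicity 3.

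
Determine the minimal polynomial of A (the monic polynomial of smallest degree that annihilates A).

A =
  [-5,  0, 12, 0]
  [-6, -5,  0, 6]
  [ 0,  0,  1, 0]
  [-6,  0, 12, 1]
x^2 + 4*x - 5

The characteristic polynomial is χ_A(x) = (x - 1)^2*(x + 5)^2, so the eigenvalues are known. The minimal polynomial is
  m_A(x) = Π_λ (x − λ)^{k_λ}
where k_λ is the size of the *largest* Jordan block for λ (equivalently, the smallest k with (A − λI)^k v = 0 for every generalised eigenvector v of λ).

  λ = -5: largest Jordan block has size 1, contributing (x + 5)
  λ = 1: largest Jordan block has size 1, contributing (x − 1)

So m_A(x) = (x - 1)*(x + 5) = x^2 + 4*x - 5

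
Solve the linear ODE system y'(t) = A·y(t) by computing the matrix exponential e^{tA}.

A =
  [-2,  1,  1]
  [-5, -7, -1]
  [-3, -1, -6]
e^{tA} =
  [t^2*exp(-5*t)/2 + 3*t*exp(-5*t) + exp(-5*t), t*exp(-5*t), t^2*exp(-5*t)/2 + t*exp(-5*t)]
  [-t^2*exp(-5*t) - 5*t*exp(-5*t), -2*t*exp(-5*t) + exp(-5*t), -t^2*exp(-5*t) - t*exp(-5*t)]
  [-t^2*exp(-5*t)/2 - 3*t*exp(-5*t), -t*exp(-5*t), -t^2*exp(-5*t)/2 - t*exp(-5*t) + exp(-5*t)]

Strategy: write A = P · J · P⁻¹ where J is a Jordan canonical form, so e^{tA} = P · e^{tJ} · P⁻¹, and e^{tJ} can be computed block-by-block.

A has Jordan form
J =
  [-5,  1,  0]
  [ 0, -5,  1]
  [ 0,  0, -5]
(up to reordering of blocks).

Per-block formulas:
  For a 3×3 Jordan block J_3(-5): exp(t · J_3(-5)) = e^(-5t)·(I + t·N + (t^2/2)·N^2), where N is the 3×3 nilpotent shift.

After assembling e^{tJ} and conjugating by P, we get:

e^{tA} =
  [t^2*exp(-5*t)/2 + 3*t*exp(-5*t) + exp(-5*t), t*exp(-5*t), t^2*exp(-5*t)/2 + t*exp(-5*t)]
  [-t^2*exp(-5*t) - 5*t*exp(-5*t), -2*t*exp(-5*t) + exp(-5*t), -t^2*exp(-5*t) - t*exp(-5*t)]
  [-t^2*exp(-5*t)/2 - 3*t*exp(-5*t), -t*exp(-5*t), -t^2*exp(-5*t)/2 - t*exp(-5*t) + exp(-5*t)]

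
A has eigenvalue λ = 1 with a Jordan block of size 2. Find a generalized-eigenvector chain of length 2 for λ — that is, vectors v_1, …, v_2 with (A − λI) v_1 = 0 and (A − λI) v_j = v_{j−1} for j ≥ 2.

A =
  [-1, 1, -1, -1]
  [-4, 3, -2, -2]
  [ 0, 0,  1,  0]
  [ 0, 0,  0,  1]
A Jordan chain for λ = 1 of length 2:
v_1 = (-2, -4, 0, 0)ᵀ
v_2 = (1, 0, 0, 0)ᵀ

Let N = A − (1)·I. We want v_2 with N^2 v_2 = 0 but N^1 v_2 ≠ 0; then v_{j-1} := N · v_j for j = 2, …, 2.

Pick v_2 = (1, 0, 0, 0)ᵀ.
Then v_1 = N · v_2 = (-2, -4, 0, 0)ᵀ.

Sanity check: (A − (1)·I) v_1 = (0, 0, 0, 0)ᵀ = 0. ✓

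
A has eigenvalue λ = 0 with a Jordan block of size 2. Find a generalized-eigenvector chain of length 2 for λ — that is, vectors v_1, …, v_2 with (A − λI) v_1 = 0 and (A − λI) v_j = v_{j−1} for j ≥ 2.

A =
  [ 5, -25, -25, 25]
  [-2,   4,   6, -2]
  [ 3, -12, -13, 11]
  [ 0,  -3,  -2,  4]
A Jordan chain for λ = 0 of length 2:
v_1 = (5, -2, 3, 0)ᵀ
v_2 = (1, 0, 0, 0)ᵀ

Let N = A − (0)·I. We want v_2 with N^2 v_2 = 0 but N^1 v_2 ≠ 0; then v_{j-1} := N · v_j for j = 2, …, 2.

Pick v_2 = (1, 0, 0, 0)ᵀ.
Then v_1 = N · v_2 = (5, -2, 3, 0)ᵀ.

Sanity check: (A − (0)·I) v_1 = (0, 0, 0, 0)ᵀ = 0. ✓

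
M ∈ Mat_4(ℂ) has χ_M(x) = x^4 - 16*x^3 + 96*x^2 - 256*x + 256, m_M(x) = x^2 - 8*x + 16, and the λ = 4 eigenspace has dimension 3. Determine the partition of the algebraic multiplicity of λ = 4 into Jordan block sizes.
Block sizes for λ = 4: [2, 1, 1]

Step 1 — from the characteristic polynomial, algebraic multiplicity of λ = 4 is 4. From dim ker(M − (4)·I) = 3, there are exactly 3 Jordan blocks for λ = 4.
Step 2 — from the minimal polynomial, the factor (x − 4)^2 tells us the largest block for λ = 4 has size 2.
Step 3 — with total size 4, 3 blocks, and largest block 2, the block sizes (in nonincreasing order) are [2, 1, 1].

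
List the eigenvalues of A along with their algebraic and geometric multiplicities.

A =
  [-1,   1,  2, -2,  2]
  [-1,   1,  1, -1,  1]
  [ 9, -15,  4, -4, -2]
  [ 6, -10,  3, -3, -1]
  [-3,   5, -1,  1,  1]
λ = 0: alg = 4, geom = 2; λ = 2: alg = 1, geom = 1

Step 1 — factor the characteristic polynomial to read off the algebraic multiplicities:
  χ_A(x) = x^4*(x - 2)

Step 2 — compute geometric multiplicities via the rank-nullity identity g(λ) = n − rank(A − λI):
  rank(A − (0)·I) = 3, so dim ker(A − (0)·I) = n − 3 = 2
  rank(A − (2)·I) = 4, so dim ker(A − (2)·I) = n − 4 = 1

Summary:
  λ = 0: algebraic multiplicity = 4, geometric multiplicity = 2
  λ = 2: algebraic multiplicity = 1, geometric multiplicity = 1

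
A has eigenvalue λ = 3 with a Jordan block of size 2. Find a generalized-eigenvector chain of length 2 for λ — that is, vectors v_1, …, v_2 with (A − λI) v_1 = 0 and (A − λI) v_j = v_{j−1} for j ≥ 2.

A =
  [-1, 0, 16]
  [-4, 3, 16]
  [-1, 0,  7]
A Jordan chain for λ = 3 of length 2:
v_1 = (-4, -4, -1)ᵀ
v_2 = (1, 0, 0)ᵀ

Let N = A − (3)·I. We want v_2 with N^2 v_2 = 0 but N^1 v_2 ≠ 0; then v_{j-1} := N · v_j for j = 2, …, 2.

Pick v_2 = (1, 0, 0)ᵀ.
Then v_1 = N · v_2 = (-4, -4, -1)ᵀ.

Sanity check: (A − (3)·I) v_1 = (0, 0, 0)ᵀ = 0. ✓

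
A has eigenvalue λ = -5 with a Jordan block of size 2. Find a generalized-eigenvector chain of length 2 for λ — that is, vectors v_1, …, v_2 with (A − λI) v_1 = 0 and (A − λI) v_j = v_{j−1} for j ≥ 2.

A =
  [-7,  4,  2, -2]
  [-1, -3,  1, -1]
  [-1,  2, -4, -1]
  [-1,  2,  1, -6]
A Jordan chain for λ = -5 of length 2:
v_1 = (-2, -1, -1, -1)ᵀ
v_2 = (1, 0, 0, 0)ᵀ

Let N = A − (-5)·I. We want v_2 with N^2 v_2 = 0 but N^1 v_2 ≠ 0; then v_{j-1} := N · v_j for j = 2, …, 2.

Pick v_2 = (1, 0, 0, 0)ᵀ.
Then v_1 = N · v_2 = (-2, -1, -1, -1)ᵀ.

Sanity check: (A − (-5)·I) v_1 = (0, 0, 0, 0)ᵀ = 0. ✓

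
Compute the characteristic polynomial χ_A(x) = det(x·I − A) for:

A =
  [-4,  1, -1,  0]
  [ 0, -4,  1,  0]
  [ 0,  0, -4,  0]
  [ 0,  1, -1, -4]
x^4 + 16*x^3 + 96*x^2 + 256*x + 256

Expanding det(x·I − A) (e.g. by cofactor expansion or by noting that A is similar to its Jordan form J, which has the same characteristic polynomial as A) gives
  χ_A(x) = x^4 + 16*x^3 + 96*x^2 + 256*x + 256
which factors as (x + 4)^4. The eigenvalues (with algebraic multiplicities) are λ = -4 with multiplicity 4.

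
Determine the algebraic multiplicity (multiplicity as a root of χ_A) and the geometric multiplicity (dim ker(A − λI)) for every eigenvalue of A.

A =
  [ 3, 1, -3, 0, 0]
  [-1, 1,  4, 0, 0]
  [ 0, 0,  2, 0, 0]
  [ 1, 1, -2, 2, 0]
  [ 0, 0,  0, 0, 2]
λ = 2: alg = 5, geom = 3

Step 1 — factor the characteristic polynomial to read off the algebraic multiplicities:
  χ_A(x) = (x - 2)^5

Step 2 — compute geometric multiplicities via the rank-nullity identity g(λ) = n − rank(A − λI):
  rank(A − (2)·I) = 2, so dim ker(A − (2)·I) = n − 2 = 3

Summary:
  λ = 2: algebraic multiplicity = 5, geometric multiplicity = 3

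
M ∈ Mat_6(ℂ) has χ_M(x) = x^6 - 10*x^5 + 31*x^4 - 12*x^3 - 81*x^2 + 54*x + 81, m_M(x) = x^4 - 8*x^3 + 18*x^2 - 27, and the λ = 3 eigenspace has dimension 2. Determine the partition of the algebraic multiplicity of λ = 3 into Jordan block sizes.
Block sizes for λ = 3: [3, 1]

Step 1 — from the characteristic polynomial, algebraic multiplicity of λ = 3 is 4. From dim ker(M − (3)·I) = 2, there are exactly 2 Jordan blocks for λ = 3.
Step 2 — from the minimal polynomial, the factor (x − 3)^3 tells us the largest block for λ = 3 has size 3.
Step 3 — with total size 4, 2 blocks, and largest block 3, the block sizes (in nonincreasing order) are [3, 1].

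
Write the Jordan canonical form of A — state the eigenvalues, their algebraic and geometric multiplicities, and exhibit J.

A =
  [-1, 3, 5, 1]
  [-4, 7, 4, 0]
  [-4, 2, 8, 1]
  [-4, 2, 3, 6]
J_2(5) ⊕ J_2(5)

The characteristic polynomial is
  det(x·I − A) = x^4 - 20*x^3 + 150*x^2 - 500*x + 625 = (x - 5)^4

Eigenvalues and multiplicities (the geometric multiplicity of λ is n − rank(A − λI), which equals the number of Jordan blocks for λ):
  λ = 5: algebraic multiplicity = 4, geometric multiplicity = 2

Determining the block sizes for each eigenvalue:
  λ = 5: with am = 4 and gm = 2, the partition is not yet determined (e.g. several partitions of 4 into 2 parts exist). Let N = A − (5)·I. Computing rank(N^1) = 2, rank(N^2) = 0; the number of blocks of size ≥ j is rank(N^{j−1}) − rank(N^j), giving [2, 2]. So we have 2 block(s) of size 2 → block sizes [2, 2]

Assembling the blocks gives a Jordan form
J =
  [5, 1, 0, 0]
  [0, 5, 0, 0]
  [0, 0, 5, 1]
  [0, 0, 0, 5]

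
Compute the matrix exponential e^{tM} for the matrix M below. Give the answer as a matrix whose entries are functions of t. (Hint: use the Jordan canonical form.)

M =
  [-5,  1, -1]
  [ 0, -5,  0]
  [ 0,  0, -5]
e^{tM} =
  [exp(-5*t), t*exp(-5*t), -t*exp(-5*t)]
  [0, exp(-5*t), 0]
  [0, 0, exp(-5*t)]

Strategy: write M = P · J · P⁻¹ where J is a Jordan canonical form, so e^{tM} = P · e^{tJ} · P⁻¹, and e^{tJ} can be computed block-by-block.

M has Jordan form
J =
  [-5,  1,  0]
  [ 0, -5,  0]
  [ 0,  0, -5]
(up to reordering of blocks).

Per-block formulas:
  For a 1×1 block at λ = -5: exp(t · [-5]) = [e^(-5t)].
  For a 2×2 Jordan block J_2(-5): exp(t · J_2(-5)) = e^(-5t)·(I + t·N), where N is the 2×2 nilpotent shift.

After assembling e^{tJ} and conjugating by P, we get:

e^{tM} =
  [exp(-5*t), t*exp(-5*t), -t*exp(-5*t)]
  [0, exp(-5*t), 0]
  [0, 0, exp(-5*t)]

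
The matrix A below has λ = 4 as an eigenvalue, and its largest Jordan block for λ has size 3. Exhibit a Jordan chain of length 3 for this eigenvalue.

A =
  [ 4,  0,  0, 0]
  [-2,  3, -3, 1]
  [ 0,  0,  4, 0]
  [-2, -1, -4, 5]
A Jordan chain for λ = 4 of length 3:
v_1 = (0, -1, 0, -1)ᵀ
v_2 = (0, -3, 0, -4)ᵀ
v_3 = (0, 0, 1, 0)ᵀ

Let N = A − (4)·I. We want v_3 with N^3 v_3 = 0 but N^2 v_3 ≠ 0; then v_{j-1} := N · v_j for j = 3, …, 2.

Pick v_3 = (0, 0, 1, 0)ᵀ.
Then v_2 = N · v_3 = (0, -3, 0, -4)ᵀ.
Then v_1 = N · v_2 = (0, -1, 0, -1)ᵀ.

Sanity check: (A − (4)·I) v_1 = (0, 0, 0, 0)ᵀ = 0. ✓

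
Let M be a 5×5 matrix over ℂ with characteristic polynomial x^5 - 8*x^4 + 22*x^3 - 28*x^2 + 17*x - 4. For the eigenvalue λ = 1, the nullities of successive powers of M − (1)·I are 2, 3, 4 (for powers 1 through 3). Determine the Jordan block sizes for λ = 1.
Block sizes for λ = 1: [3, 1]

From the dimensions of kernels of powers, the number of Jordan blocks of size at least j is d_j − d_{j−1} where d_j = dim ker(N^j) (with d_0 = 0). Computing the differences gives [2, 1, 1].
The number of blocks of size exactly k is (#blocks of size ≥ k) − (#blocks of size ≥ k + 1), so the partition is: 1 block(s) of size 1, 1 block(s) of size 3.
In nonincreasing order the block sizes are [3, 1].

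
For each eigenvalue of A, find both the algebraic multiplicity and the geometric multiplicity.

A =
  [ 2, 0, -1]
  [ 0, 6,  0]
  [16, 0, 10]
λ = 6: alg = 3, geom = 2

Step 1 — factor the characteristic polynomial to read off the algebraic multiplicities:
  χ_A(x) = (x - 6)^3

Step 2 — compute geometric multiplicities via the rank-nullity identity g(λ) = n − rank(A − λI):
  rank(A − (6)·I) = 1, so dim ker(A − (6)·I) = n − 1 = 2

Summary:
  λ = 6: algebraic multiplicity = 3, geometric multiplicity = 2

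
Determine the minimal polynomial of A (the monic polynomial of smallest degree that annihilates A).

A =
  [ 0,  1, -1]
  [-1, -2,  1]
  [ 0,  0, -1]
x^2 + 2*x + 1

The characteristic polynomial is χ_A(x) = (x + 1)^3, so the eigenvalues are known. The minimal polynomial is
  m_A(x) = Π_λ (x − λ)^{k_λ}
where k_λ is the size of the *largest* Jordan block for λ (equivalently, the smallest k with (A − λI)^k v = 0 for every generalised eigenvector v of λ).

  λ = -1: largest Jordan block has size 2, contributing (x + 1)^2

So m_A(x) = (x + 1)^2 = x^2 + 2*x + 1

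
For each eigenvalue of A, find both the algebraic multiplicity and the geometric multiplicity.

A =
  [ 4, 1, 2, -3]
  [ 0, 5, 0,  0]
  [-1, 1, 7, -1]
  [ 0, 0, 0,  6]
λ = 5: alg = 2, geom = 2; λ = 6: alg = 2, geom = 1

Step 1 — factor the characteristic polynomial to read off the algebraic multiplicities:
  χ_A(x) = (x - 6)^2*(x - 5)^2

Step 2 — compute geometric multiplicities via the rank-nullity identity g(λ) = n − rank(A − λI):
  rank(A − (5)·I) = 2, so dim ker(A − (5)·I) = n − 2 = 2
  rank(A − (6)·I) = 3, so dim ker(A − (6)·I) = n − 3 = 1

Summary:
  λ = 5: algebraic multiplicity = 2, geometric multiplicity = 2
  λ = 6: algebraic multiplicity = 2, geometric multiplicity = 1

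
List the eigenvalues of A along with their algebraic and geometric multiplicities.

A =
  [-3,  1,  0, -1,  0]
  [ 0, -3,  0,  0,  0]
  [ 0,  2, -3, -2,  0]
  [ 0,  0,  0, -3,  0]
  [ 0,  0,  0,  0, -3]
λ = -3: alg = 5, geom = 4

Step 1 — factor the characteristic polynomial to read off the algebraic multiplicities:
  χ_A(x) = (x + 3)^5

Step 2 — compute geometric multiplicities via the rank-nullity identity g(λ) = n − rank(A − λI):
  rank(A − (-3)·I) = 1, so dim ker(A − (-3)·I) = n − 1 = 4

Summary:
  λ = -3: algebraic multiplicity = 5, geometric multiplicity = 4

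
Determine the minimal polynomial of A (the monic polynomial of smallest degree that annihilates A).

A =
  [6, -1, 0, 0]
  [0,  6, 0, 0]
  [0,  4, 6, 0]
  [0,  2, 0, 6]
x^2 - 12*x + 36

The characteristic polynomial is χ_A(x) = (x - 6)^4, so the eigenvalues are known. The minimal polynomial is
  m_A(x) = Π_λ (x − λ)^{k_λ}
where k_λ is the size of the *largest* Jordan block for λ (equivalently, the smallest k with (A − λI)^k v = 0 for every generalised eigenvector v of λ).

  λ = 6: largest Jordan block has size 2, contributing (x − 6)^2

So m_A(x) = (x - 6)^2 = x^2 - 12*x + 36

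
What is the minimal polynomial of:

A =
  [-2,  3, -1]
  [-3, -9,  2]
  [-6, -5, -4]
x^3 + 15*x^2 + 75*x + 125

The characteristic polynomial is χ_A(x) = (x + 5)^3, so the eigenvalues are known. The minimal polynomial is
  m_A(x) = Π_λ (x − λ)^{k_λ}
where k_λ is the size of the *largest* Jordan block for λ (equivalently, the smallest k with (A − λI)^k v = 0 for every generalised eigenvector v of λ).

  λ = -5: largest Jordan block has size 3, contributing (x + 5)^3

So m_A(x) = (x + 5)^3 = x^3 + 15*x^2 + 75*x + 125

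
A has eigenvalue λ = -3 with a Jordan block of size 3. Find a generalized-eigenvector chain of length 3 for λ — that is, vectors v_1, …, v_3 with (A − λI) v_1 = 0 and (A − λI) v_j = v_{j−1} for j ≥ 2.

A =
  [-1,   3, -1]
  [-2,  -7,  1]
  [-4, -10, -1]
A Jordan chain for λ = -3 of length 3:
v_1 = (2, 0, 4)ᵀ
v_2 = (2, -2, -4)ᵀ
v_3 = (1, 0, 0)ᵀ

Let N = A − (-3)·I. We want v_3 with N^3 v_3 = 0 but N^2 v_3 ≠ 0; then v_{j-1} := N · v_j for j = 3, …, 2.

Pick v_3 = (1, 0, 0)ᵀ.
Then v_2 = N · v_3 = (2, -2, -4)ᵀ.
Then v_1 = N · v_2 = (2, 0, 4)ᵀ.

Sanity check: (A − (-3)·I) v_1 = (0, 0, 0)ᵀ = 0. ✓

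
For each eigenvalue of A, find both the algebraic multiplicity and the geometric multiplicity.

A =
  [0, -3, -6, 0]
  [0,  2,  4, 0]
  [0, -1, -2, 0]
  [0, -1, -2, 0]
λ = 0: alg = 4, geom = 3

Step 1 — factor the characteristic polynomial to read off the algebraic multiplicities:
  χ_A(x) = x^4

Step 2 — compute geometric multiplicities via the rank-nullity identity g(λ) = n − rank(A − λI):
  rank(A − (0)·I) = 1, so dim ker(A − (0)·I) = n − 1 = 3

Summary:
  λ = 0: algebraic multiplicity = 4, geometric multiplicity = 3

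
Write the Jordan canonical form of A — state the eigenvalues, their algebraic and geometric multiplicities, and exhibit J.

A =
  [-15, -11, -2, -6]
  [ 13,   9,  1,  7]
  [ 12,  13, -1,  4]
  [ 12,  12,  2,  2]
J_3(-3) ⊕ J_1(4)

The characteristic polynomial is
  det(x·I − A) = x^4 + 5*x^3 - 9*x^2 - 81*x - 108 = (x - 4)*(x + 3)^3

Eigenvalues and multiplicities (the geometric multiplicity of λ is n − rank(A − λI), which equals the number of Jordan blocks for λ):
  λ = -3: algebraic multiplicity = 3, geometric multiplicity = 1
  λ = 4: algebraic multiplicity = 1, geometric multiplicity = 1

Determining the block sizes for each eigenvalue:
  λ = -3: one block (gm = 1), so the single block has size am = 3 → block sizes [3]
  λ = 4: one block (gm = 1), so the single block has size am = 1 → block sizes [1]

Assembling the blocks gives a Jordan form
J =
  [-3,  1,  0, 0]
  [ 0, -3,  1, 0]
  [ 0,  0, -3, 0]
  [ 0,  0,  0, 4]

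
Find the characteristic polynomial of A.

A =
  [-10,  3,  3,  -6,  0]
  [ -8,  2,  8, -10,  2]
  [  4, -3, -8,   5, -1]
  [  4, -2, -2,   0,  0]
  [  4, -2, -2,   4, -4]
x^5 + 20*x^4 + 160*x^3 + 640*x^2 + 1280*x + 1024

Expanding det(x·I − A) (e.g. by cofactor expansion or by noting that A is similar to its Jordan form J, which has the same characteristic polynomial as A) gives
  χ_A(x) = x^5 + 20*x^4 + 160*x^3 + 640*x^2 + 1280*x + 1024
which factors as (x + 4)^5. The eigenvalues (with algebraic multiplicities) are λ = -4 with multiplicity 5.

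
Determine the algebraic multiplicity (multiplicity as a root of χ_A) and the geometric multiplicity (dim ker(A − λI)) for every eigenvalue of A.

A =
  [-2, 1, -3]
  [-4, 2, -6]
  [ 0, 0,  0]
λ = 0: alg = 3, geom = 2

Step 1 — factor the characteristic polynomial to read off the algebraic multiplicities:
  χ_A(x) = x^3

Step 2 — compute geometric multiplicities via the rank-nullity identity g(λ) = n − rank(A − λI):
  rank(A − (0)·I) = 1, so dim ker(A − (0)·I) = n − 1 = 2

Summary:
  λ = 0: algebraic multiplicity = 3, geometric multiplicity = 2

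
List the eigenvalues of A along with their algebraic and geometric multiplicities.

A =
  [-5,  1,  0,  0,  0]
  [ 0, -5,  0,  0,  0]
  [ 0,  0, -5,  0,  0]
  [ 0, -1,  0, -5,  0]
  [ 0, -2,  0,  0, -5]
λ = -5: alg = 5, geom = 4

Step 1 — factor the characteristic polynomial to read off the algebraic multiplicities:
  χ_A(x) = (x + 5)^5

Step 2 — compute geometric multiplicities via the rank-nullity identity g(λ) = n − rank(A − λI):
  rank(A − (-5)·I) = 1, so dim ker(A − (-5)·I) = n − 1 = 4

Summary:
  λ = -5: algebraic multiplicity = 5, geometric multiplicity = 4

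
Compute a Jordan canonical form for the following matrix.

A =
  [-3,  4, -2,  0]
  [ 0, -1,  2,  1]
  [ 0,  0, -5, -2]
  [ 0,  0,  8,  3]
J_1(-3) ⊕ J_2(-1) ⊕ J_1(-1)

The characteristic polynomial is
  det(x·I − A) = x^4 + 6*x^3 + 12*x^2 + 10*x + 3 = (x + 1)^3*(x + 3)

Eigenvalues and multiplicities (the geometric multiplicity of λ is n − rank(A − λI), which equals the number of Jordan blocks for λ):
  λ = -3: algebraic multiplicity = 1, geometric multiplicity = 1
  λ = -1: algebraic multiplicity = 3, geometric multiplicity = 2

Determining the block sizes for each eigenvalue:
  λ = -3: one block (gm = 1), so the single block has size am = 1 → block sizes [1]
  λ = -1: 2 blocks summing to 3 forces exactly one block of size 2 and the rest size 1 → block sizes [2, 1]

Assembling the blocks gives a Jordan form
J =
  [-3,  0,  0,  0]
  [ 0, -1,  1,  0]
  [ 0,  0, -1,  0]
  [ 0,  0,  0, -1]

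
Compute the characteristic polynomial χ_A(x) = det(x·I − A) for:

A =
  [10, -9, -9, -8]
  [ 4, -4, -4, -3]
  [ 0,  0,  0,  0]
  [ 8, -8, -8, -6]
x^4

Expanding det(x·I − A) (e.g. by cofactor expansion or by noting that A is similar to its Jordan form J, which has the same characteristic polynomial as A) gives
  χ_A(x) = x^4
which factors as x^4. The eigenvalues (with algebraic multiplicities) are λ = 0 with multiplicity 4.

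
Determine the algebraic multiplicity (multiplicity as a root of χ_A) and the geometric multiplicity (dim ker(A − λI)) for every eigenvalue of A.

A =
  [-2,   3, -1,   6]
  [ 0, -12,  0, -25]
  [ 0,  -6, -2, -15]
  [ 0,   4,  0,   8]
λ = -2: alg = 4, geom = 2

Step 1 — factor the characteristic polynomial to read off the algebraic multiplicities:
  χ_A(x) = (x + 2)^4

Step 2 — compute geometric multiplicities via the rank-nullity identity g(λ) = n − rank(A − λI):
  rank(A − (-2)·I) = 2, so dim ker(A − (-2)·I) = n − 2 = 2

Summary:
  λ = -2: algebraic multiplicity = 4, geometric multiplicity = 2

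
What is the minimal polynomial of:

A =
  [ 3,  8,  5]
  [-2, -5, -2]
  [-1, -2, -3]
x^3 + 5*x^2 + 8*x + 4

The characteristic polynomial is χ_A(x) = (x + 1)*(x + 2)^2, so the eigenvalues are known. The minimal polynomial is
  m_A(x) = Π_λ (x − λ)^{k_λ}
where k_λ is the size of the *largest* Jordan block for λ (equivalently, the smallest k with (A − λI)^k v = 0 for every generalised eigenvector v of λ).

  λ = -2: largest Jordan block has size 2, contributing (x + 2)^2
  λ = -1: largest Jordan block has size 1, contributing (x + 1)

So m_A(x) = (x + 1)*(x + 2)^2 = x^3 + 5*x^2 + 8*x + 4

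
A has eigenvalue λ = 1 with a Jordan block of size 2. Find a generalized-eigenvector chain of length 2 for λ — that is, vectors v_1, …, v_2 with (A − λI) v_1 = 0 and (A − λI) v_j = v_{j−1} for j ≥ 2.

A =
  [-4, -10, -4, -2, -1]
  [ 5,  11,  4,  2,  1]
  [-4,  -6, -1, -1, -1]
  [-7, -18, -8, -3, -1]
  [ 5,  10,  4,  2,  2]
A Jordan chain for λ = 1 of length 2:
v_1 = (-5, 5, -4, -7, 5)ᵀ
v_2 = (1, 0, 0, 0, 0)ᵀ

Let N = A − (1)·I. We want v_2 with N^2 v_2 = 0 but N^1 v_2 ≠ 0; then v_{j-1} := N · v_j for j = 2, …, 2.

Pick v_2 = (1, 0, 0, 0, 0)ᵀ.
Then v_1 = N · v_2 = (-5, 5, -4, -7, 5)ᵀ.

Sanity check: (A − (1)·I) v_1 = (0, 0, 0, 0, 0)ᵀ = 0. ✓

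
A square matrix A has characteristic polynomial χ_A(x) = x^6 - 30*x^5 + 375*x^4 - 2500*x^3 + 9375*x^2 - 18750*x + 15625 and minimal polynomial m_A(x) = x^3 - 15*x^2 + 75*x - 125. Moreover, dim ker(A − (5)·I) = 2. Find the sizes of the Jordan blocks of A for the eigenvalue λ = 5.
Block sizes for λ = 5: [3, 3]

Step 1 — from the characteristic polynomial, algebraic multiplicity of λ = 5 is 6. From dim ker(A − (5)·I) = 2, there are exactly 2 Jordan blocks for λ = 5.
Step 2 — from the minimal polynomial, the factor (x − 5)^3 tells us the largest block for λ = 5 has size 3.
Step 3 — with total size 6, 2 blocks, and largest block 3, the block sizes (in nonincreasing order) are [3, 3].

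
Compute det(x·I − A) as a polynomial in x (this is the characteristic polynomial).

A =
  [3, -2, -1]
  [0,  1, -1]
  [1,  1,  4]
x^3 - 8*x^2 + 21*x - 18

Expanding det(x·I − A) (e.g. by cofactor expansion or by noting that A is similar to its Jordan form J, which has the same characteristic polynomial as A) gives
  χ_A(x) = x^3 - 8*x^2 + 21*x - 18
which factors as (x - 3)^2*(x - 2). The eigenvalues (with algebraic multiplicities) are λ = 2 with multiplicity 1, λ = 3 with multiplicity 2.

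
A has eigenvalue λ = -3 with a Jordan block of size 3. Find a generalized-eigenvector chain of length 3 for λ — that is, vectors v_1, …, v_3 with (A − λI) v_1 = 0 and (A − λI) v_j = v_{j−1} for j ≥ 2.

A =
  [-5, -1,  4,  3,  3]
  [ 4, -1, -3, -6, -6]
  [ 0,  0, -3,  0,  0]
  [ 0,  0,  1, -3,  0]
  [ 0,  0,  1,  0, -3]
A Jordan chain for λ = -3 of length 3:
v_1 = (1, -2, 0, 0, 0)ᵀ
v_2 = (4, -3, 0, 1, 1)ᵀ
v_3 = (0, 0, 1, 0, 0)ᵀ

Let N = A − (-3)·I. We want v_3 with N^3 v_3 = 0 but N^2 v_3 ≠ 0; then v_{j-1} := N · v_j for j = 3, …, 2.

Pick v_3 = (0, 0, 1, 0, 0)ᵀ.
Then v_2 = N · v_3 = (4, -3, 0, 1, 1)ᵀ.
Then v_1 = N · v_2 = (1, -2, 0, 0, 0)ᵀ.

Sanity check: (A − (-3)·I) v_1 = (0, 0, 0, 0, 0)ᵀ = 0. ✓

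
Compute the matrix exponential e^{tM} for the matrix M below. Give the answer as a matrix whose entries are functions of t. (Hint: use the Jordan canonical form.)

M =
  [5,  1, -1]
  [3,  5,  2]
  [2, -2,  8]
e^{tM} =
  [t^2*exp(6*t) - t*exp(6*t) + exp(6*t), t*exp(6*t), t^2*exp(6*t)/2 - t*exp(6*t)]
  [-t^2*exp(6*t) + 3*t*exp(6*t), -t*exp(6*t) + exp(6*t), -t^2*exp(6*t)/2 + 2*t*exp(6*t)]
  [-2*t^2*exp(6*t) + 2*t*exp(6*t), -2*t*exp(6*t), -t^2*exp(6*t) + 2*t*exp(6*t) + exp(6*t)]

Strategy: write M = P · J · P⁻¹ where J is a Jordan canonical form, so e^{tM} = P · e^{tJ} · P⁻¹, and e^{tJ} can be computed block-by-block.

M has Jordan form
J =
  [6, 1, 0]
  [0, 6, 1]
  [0, 0, 6]
(up to reordering of blocks).

Per-block formulas:
  For a 3×3 Jordan block J_3(6): exp(t · J_3(6)) = e^(6t)·(I + t·N + (t^2/2)·N^2), where N is the 3×3 nilpotent shift.

After assembling e^{tJ} and conjugating by P, we get:

e^{tM} =
  [t^2*exp(6*t) - t*exp(6*t) + exp(6*t), t*exp(6*t), t^2*exp(6*t)/2 - t*exp(6*t)]
  [-t^2*exp(6*t) + 3*t*exp(6*t), -t*exp(6*t) + exp(6*t), -t^2*exp(6*t)/2 + 2*t*exp(6*t)]
  [-2*t^2*exp(6*t) + 2*t*exp(6*t), -2*t*exp(6*t), -t^2*exp(6*t) + 2*t*exp(6*t) + exp(6*t)]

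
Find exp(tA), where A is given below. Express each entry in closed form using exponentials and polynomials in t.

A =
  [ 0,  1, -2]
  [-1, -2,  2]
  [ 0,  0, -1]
e^{tA} =
  [t*exp(-t) + exp(-t), t*exp(-t), -2*t*exp(-t)]
  [-t*exp(-t), -t*exp(-t) + exp(-t), 2*t*exp(-t)]
  [0, 0, exp(-t)]

Strategy: write A = P · J · P⁻¹ where J is a Jordan canonical form, so e^{tA} = P · e^{tJ} · P⁻¹, and e^{tJ} can be computed block-by-block.

A has Jordan form
J =
  [-1,  1,  0]
  [ 0, -1,  0]
  [ 0,  0, -1]
(up to reordering of blocks).

Per-block formulas:
  For a 2×2 Jordan block J_2(-1): exp(t · J_2(-1)) = e^(-1t)·(I + t·N), where N is the 2×2 nilpotent shift.
  For a 1×1 block at λ = -1: exp(t · [-1]) = [e^(-1t)].

After assembling e^{tJ} and conjugating by P, we get:

e^{tA} =
  [t*exp(-t) + exp(-t), t*exp(-t), -2*t*exp(-t)]
  [-t*exp(-t), -t*exp(-t) + exp(-t), 2*t*exp(-t)]
  [0, 0, exp(-t)]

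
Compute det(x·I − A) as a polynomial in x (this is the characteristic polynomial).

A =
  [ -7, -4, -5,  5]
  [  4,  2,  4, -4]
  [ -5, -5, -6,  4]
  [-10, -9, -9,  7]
x^4 + 4*x^3 - 16*x - 16

Expanding det(x·I − A) (e.g. by cofactor expansion or by noting that A is similar to its Jordan form J, which has the same characteristic polynomial as A) gives
  χ_A(x) = x^4 + 4*x^3 - 16*x - 16
which factors as (x - 2)*(x + 2)^3. The eigenvalues (with algebraic multiplicities) are λ = -2 with multiplicity 3, λ = 2 with multiplicity 1.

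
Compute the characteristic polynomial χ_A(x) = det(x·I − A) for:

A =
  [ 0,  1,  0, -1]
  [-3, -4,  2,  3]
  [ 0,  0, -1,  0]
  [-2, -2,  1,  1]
x^4 + 4*x^3 + 6*x^2 + 4*x + 1

Expanding det(x·I − A) (e.g. by cofactor expansion or by noting that A is similar to its Jordan form J, which has the same characteristic polynomial as A) gives
  χ_A(x) = x^4 + 4*x^3 + 6*x^2 + 4*x + 1
which factors as (x + 1)^4. The eigenvalues (with algebraic multiplicities) are λ = -1 with multiplicity 4.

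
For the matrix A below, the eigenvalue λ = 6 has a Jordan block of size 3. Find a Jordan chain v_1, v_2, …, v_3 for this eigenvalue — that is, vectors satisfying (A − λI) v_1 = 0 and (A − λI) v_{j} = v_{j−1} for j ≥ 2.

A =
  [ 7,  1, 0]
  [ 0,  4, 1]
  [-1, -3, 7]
A Jordan chain for λ = 6 of length 3:
v_1 = (1, -1, -2)ᵀ
v_2 = (1, 0, -1)ᵀ
v_3 = (1, 0, 0)ᵀ

Let N = A − (6)·I. We want v_3 with N^3 v_3 = 0 but N^2 v_3 ≠ 0; then v_{j-1} := N · v_j for j = 3, …, 2.

Pick v_3 = (1, 0, 0)ᵀ.
Then v_2 = N · v_3 = (1, 0, -1)ᵀ.
Then v_1 = N · v_2 = (1, -1, -2)ᵀ.

Sanity check: (A − (6)·I) v_1 = (0, 0, 0)ᵀ = 0. ✓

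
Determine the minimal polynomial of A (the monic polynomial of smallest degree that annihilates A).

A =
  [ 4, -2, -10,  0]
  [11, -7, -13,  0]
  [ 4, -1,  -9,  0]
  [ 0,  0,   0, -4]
x^3 + 12*x^2 + 48*x + 64

The characteristic polynomial is χ_A(x) = (x + 4)^4, so the eigenvalues are known. The minimal polynomial is
  m_A(x) = Π_λ (x − λ)^{k_λ}
where k_λ is the size of the *largest* Jordan block for λ (equivalently, the smallest k with (A − λI)^k v = 0 for every generalised eigenvector v of λ).

  λ = -4: largest Jordan block has size 3, contributing (x + 4)^3

So m_A(x) = (x + 4)^3 = x^3 + 12*x^2 + 48*x + 64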